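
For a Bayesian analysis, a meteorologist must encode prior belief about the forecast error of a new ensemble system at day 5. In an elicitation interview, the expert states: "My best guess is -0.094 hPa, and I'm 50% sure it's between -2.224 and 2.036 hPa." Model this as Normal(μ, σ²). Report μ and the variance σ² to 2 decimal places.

μ = -0.09, σ² = 9.97

A symmetric 50% interval runs μ ± z·σ with z = 0.6745.
Half-width = 2.13, so σ = 2.13/0.6745 = 3.158 and σ² = 9.97.
μ is the stated best guess, -0.09.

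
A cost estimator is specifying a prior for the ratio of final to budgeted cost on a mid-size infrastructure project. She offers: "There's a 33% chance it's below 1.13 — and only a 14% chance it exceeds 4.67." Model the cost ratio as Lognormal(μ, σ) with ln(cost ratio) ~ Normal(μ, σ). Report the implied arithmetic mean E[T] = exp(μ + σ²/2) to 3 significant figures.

If T ~ Lognormal(μ,σ) then ln T ~ Normal(μ,σ), so the p-quantile of ln T is μ + z_p·σ.
ln(1.13) = 0.1222 and ln(4.67) = 1.541; z_{0.33} = -0.4399, z_{0.86} = 1.08.
σ = (1.541 − 0.1222)/(1.08 − (-0.4399)) = 0.933.
μ = 0.1222 − (-0.4399)·0.933 = 0.533.
E[T] = exp(μ + σ²/2) = exp(0.533 + 0.4356) = 2.63.

E[T] ≈ 2.63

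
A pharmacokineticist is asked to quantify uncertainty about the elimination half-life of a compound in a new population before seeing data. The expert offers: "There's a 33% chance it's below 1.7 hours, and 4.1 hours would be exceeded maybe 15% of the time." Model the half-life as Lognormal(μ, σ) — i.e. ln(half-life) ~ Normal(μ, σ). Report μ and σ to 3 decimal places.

μ ≈ 0.793, σ ≈ 0.596

If T ~ Lognormal(μ,σ) then ln T ~ Normal(μ,σ), so the p-quantile of ln T is μ + z_p·σ.
ln(1.7) = 0.5306 and ln(4.1) = 1.411; z_{0.33} = -0.4399, z_{0.85} = 1.036.
σ = (1.411 − 0.5306)/(1.036 − (-0.4399)) = 0.596.
μ = 0.5306 − (-0.4399)·0.596 = 0.793.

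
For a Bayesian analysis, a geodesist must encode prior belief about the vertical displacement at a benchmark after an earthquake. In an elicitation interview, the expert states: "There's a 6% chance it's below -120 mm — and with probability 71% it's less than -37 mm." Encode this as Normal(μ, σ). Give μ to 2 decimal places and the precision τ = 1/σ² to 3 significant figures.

μ = -58.79, τ = 0.000645

For Normal(μ,σ), the p-quantile is μ + z_p·σ. Here z_{0.06} = -1.555, z_{0.71} = 0.5534.
So -120 = μ − 1.555σ and -37 = μ + 0.5534σ.
Subtracting: σ = (-37 − -120)/(0.5534 − (-1.555)) = 39.37.
Then μ = -120 − (-1.555)·39.37 = -58.79.
Precision τ = 1/σ² = 1/39.37² = 0.000645.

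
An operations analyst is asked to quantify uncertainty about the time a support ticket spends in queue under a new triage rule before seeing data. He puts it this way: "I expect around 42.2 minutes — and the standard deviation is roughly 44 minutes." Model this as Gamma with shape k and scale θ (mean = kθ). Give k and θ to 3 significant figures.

k ≈ 0.92, θ ≈ 45.9

For Gamma(k, scale θ): mean = kθ, variance = kθ², so CV = 1/√k.
CV = SD/mean = 44/42.2 = 1.043, hence k = 1/CV² = 0.92.
Then θ = mean/k = 42.2/0.92 = 45.9.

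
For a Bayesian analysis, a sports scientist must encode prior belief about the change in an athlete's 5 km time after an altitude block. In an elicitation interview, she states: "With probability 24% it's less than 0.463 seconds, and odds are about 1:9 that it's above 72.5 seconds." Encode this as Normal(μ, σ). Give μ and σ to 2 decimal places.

μ = 26.06, σ = 36.24

The p-quantile of Normal(μ,σ) is μ + z_p·σ, with z_{0.24} = -0.7063 and z_{0.9} = 1.282.
Eliminate σ: μ = (z₂·x₁ − z₁·x₂)/(z₂ − z₁) = (1.282·0.463 − (-0.7063)·72.5)/1.988 = 26.06.
Then σ = (x₂ − x₁)/(z₂ − z₁) = (72.5 − 0.463)/1.988 = 36.24.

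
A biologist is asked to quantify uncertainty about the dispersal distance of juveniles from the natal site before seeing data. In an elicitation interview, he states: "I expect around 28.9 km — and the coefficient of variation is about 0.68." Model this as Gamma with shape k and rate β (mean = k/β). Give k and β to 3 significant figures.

k ≈ 2.16, β ≈ 0.0748

For Gamma(k, rate β): mean = k/β, variance = k/β², so CV = 1/√k.
CV = 0.68, hence k = 1/CV² = 2.16.
Then β = k/mean = 2.16/28.9 = 0.0748.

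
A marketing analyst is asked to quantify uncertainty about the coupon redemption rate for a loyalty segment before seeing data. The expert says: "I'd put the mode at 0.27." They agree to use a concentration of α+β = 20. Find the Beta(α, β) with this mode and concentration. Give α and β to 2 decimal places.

α = 5.86, β = 14.14

For α,β > 1 the Beta mode is (α−1)/(α+β−2). With α+β = 20, the mode is (α−1)/18.
Set (α−1)/18 = 0.27 → α = 1 + 0.27·18 = 5.86.
β = 20 − α = 14.14.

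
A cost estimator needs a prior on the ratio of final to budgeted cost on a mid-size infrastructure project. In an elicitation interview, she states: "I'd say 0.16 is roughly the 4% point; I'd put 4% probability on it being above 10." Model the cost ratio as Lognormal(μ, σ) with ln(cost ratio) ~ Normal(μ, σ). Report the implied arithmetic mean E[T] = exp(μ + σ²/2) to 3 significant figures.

If T ~ Lognormal(μ,σ) then ln T ~ Normal(μ,σ), so the p-quantile of ln T is μ + z_p·σ.
ln(0.16) = -1.833 and ln(10) = 2.303; z_{0.04} = -1.751, z_{0.96} = 1.751.
σ = (2.303 − -1.833)/(1.751 − (-1.751)) = 1.181.
μ = -1.833 − (-1.751)·1.181 = 0.235.
E[T] = exp(μ + σ²/2) = exp(0.235 + 0.6974) = 2.54.

E[T] ≈ 2.54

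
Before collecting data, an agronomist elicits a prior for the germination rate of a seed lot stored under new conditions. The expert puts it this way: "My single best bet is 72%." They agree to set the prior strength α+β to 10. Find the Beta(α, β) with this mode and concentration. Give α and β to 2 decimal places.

For α,β > 1 the Beta mode is (α−1)/(α+β−2). With α+β = 10, the mode is (α−1)/8.
Set (α−1)/8 = 0.72 → α = 1 + 0.72·8 = 6.76.
β = 10 − α = 3.24.

α = 6.76, β = 3.24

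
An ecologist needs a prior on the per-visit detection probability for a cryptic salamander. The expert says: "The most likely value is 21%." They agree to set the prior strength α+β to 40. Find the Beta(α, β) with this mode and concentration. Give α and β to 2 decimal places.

For α,β > 1 the Beta mode is (α−1)/(α+β−2). With α+β = 40, the mode is (α−1)/38.
Set (α−1)/38 = 0.21 → α = 1 + 0.21·38 = 8.98.
β = 40 − α = 31.02.

α = 8.98, β = 31.02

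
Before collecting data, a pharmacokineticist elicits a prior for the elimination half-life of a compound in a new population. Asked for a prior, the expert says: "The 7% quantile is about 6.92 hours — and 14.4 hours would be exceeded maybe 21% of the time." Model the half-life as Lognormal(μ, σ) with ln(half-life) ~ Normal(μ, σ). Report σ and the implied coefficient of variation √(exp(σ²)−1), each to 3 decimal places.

σ ≈ 0.321, CV ≈ 0.330

If T ~ Lognormal(μ,σ) then ln T ~ Normal(μ,σ), so the p-quantile of ln T is μ + z_p·σ.
ln(6.92) = 1.934 and ln(14.4) = 2.667; z_{0.07} = -1.476, z_{0.79} = 0.8064.
σ = (2.667 − 1.934)/(0.8064 − (-1.476)) = 0.321.
μ = 1.934 − (-1.476)·0.321 = 2.408.
CV = √(exp(σ²)−1) = √(exp(0.1031)−1) = 0.330.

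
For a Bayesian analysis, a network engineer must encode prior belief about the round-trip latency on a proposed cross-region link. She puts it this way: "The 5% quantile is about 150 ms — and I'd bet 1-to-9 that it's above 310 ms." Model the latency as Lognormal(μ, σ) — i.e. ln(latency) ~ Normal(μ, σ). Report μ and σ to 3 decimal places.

μ ≈ 5.419, σ ≈ 0.248

If T ~ Lognormal(μ,σ) then ln T ~ Normal(μ,σ), so the p-quantile of ln T is μ + z_p·σ.
ln(150) = 5.011 and ln(310) = 5.737; z_{0.05} = -1.645, z_{0.9} = 1.282.
σ = (5.737 − 5.011)/(1.282 − (-1.645)) = 0.248.
μ = 5.011 − (-1.645)·0.248 = 5.419.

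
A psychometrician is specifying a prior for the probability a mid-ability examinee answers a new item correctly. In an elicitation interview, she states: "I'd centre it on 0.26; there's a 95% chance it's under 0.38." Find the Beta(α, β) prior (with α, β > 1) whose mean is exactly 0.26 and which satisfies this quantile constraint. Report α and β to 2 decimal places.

With mean 0.26 fixed, write α = 0.26s, β = 0.74s where s = α+β.
Need P(θ < 0.38) = 0.95 under Beta(0.26s, 0.74s). Normal approximation: (q−m)/√(m(1−m)/s) ≈ z_{0.95} = 1.64, so s ≈ 0.26·0.74·(1.64)²/(0.38−0.26)² = 36.1.
At s = 36.1: P(θ<0.38) ≈ 0.943. Adjusting to match 0.95 gives s ≈ 39.58.
So α = 0.26·39.58 ≈ 10.29, β = 0.74·39.58 ≈ 29.29.

α ≈ 10.29, β ≈ 29.29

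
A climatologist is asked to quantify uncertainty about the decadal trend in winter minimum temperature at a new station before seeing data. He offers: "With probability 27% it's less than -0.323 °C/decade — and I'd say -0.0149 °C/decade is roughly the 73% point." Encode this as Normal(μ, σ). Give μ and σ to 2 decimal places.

For Normal(μ,σ), the p-quantile is μ + z_p·σ. Here z_{0.27} = -0.6128, z_{0.73} = 0.6128.
So -0.323 = μ − 0.6128σ and -0.0149 = μ + 0.6128σ.
Subtracting: σ = (-0.0149 − -0.323)/(0.6128 − (-0.6128)) = 0.25.
Then μ = -0.323 − (-0.6128)·0.25 = -0.17.

μ = -0.17, σ = 0.25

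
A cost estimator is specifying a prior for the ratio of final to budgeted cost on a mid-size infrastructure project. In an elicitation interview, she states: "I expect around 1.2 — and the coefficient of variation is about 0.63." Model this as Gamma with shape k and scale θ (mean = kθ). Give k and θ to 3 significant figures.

k ≈ 2.52, θ ≈ 0.476

For Gamma(k, scale θ): mean = kθ, variance = kθ², so CV = 1/√k.
CV = 0.63, hence k = 1/CV² = 2.52.
Then θ = mean/k = 1.2/2.52 = 0.476.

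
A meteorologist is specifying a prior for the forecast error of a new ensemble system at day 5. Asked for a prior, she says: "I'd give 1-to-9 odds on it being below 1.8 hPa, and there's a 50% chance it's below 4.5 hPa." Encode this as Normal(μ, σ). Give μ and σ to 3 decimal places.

μ = 4.500, σ = 2.107

For Normal(μ,σ), the p-quantile is μ + z_p·σ. Here z_{0.1} = -1.282, z_{0.5} = 0.
So 1.8 = μ − 1.282σ and 4.5 = μ + 0σ.
Subtracting: σ = (4.5 − 1.8)/(0 − (-1.282)) = 2.107.
Then μ = 1.8 − (-1.282)·2.107 = 4.500.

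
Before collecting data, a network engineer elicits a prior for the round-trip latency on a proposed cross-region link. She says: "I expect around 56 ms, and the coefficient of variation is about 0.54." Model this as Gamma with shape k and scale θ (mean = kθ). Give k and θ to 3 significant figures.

For Gamma(k, scale θ): mean = kθ, variance = kθ², so CV = 1/√k.
CV = 0.54, hence k = 1/CV² = 3.43.
Then θ = mean/k = 56/3.43 = 16.3.

k ≈ 3.43, θ ≈ 16.3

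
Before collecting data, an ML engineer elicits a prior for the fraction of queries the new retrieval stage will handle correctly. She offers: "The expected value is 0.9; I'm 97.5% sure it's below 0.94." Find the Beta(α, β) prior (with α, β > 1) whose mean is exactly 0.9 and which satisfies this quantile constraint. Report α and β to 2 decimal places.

α ≈ 155.66, β ≈ 17.30

With mean 0.9 fixed, write α = 0.9s, β = 0.1s where s = α+β.
Need P(θ < 0.94) = 0.975 under Beta(0.9s, 0.1s). Normal approximation: (q−m)/√(m(1−m)/s) ≈ z_{0.975} = 1.96, so s ≈ 0.9·0.1·(1.96)²/(0.94−0.9)² = 216.1.
At s = 216.1: P(θ<0.94) ≈ 0.986. Adjusting to match 0.975 gives s ≈ 172.95.
So α = 0.9·172.95 ≈ 155.66, β = 0.1·172.95 ≈ 17.30.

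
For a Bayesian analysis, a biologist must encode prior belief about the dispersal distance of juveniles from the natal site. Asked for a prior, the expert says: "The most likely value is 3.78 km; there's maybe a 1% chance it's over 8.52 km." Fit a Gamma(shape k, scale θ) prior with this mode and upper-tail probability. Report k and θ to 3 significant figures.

Gamma(k,θ) with k>1 has mode (k−1)θ, so θ = 3.78/(k−1).
Need P(X < 8.52) = 0.99 with θ tied to k this way. Start at k = 2, θ = 3.78: P(X<8.52) ≈ 0.658.
Too low — raise k to concentrate. Iterating converges to k ≈ 8.26.
Then θ = 3.78/(8.26−1) ≈ 0.52.

k ≈ 8.26, θ ≈ 0.52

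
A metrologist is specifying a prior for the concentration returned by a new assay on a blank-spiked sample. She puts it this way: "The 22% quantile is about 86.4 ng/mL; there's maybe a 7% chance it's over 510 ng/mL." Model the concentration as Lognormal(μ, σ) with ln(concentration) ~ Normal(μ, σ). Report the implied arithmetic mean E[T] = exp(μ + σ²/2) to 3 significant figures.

E[T] ≈ 217 ng/mL

If T ~ Lognormal(μ,σ) then ln T ~ Normal(μ,σ), so the p-quantile of ln T is μ + z_p·σ.
ln(86.4) = 4.459 and ln(510) = 6.234; z_{0.22} = -0.7722, z_{0.93} = 1.476.
σ = (6.234 − 4.459)/(1.476 − (-0.7722)) = 0.790.
μ = 4.459 − (-0.7722)·0.790 = 5.069.
E[T] = exp(μ + σ²/2) = exp(5.069 + 0.3119) = 217 ng/mL.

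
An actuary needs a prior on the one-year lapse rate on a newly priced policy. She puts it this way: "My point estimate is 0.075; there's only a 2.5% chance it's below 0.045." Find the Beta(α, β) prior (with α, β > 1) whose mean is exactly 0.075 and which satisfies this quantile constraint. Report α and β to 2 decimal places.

With mean 0.075 fixed, write α = 0.075s, β = 0.925s where s = α+β.
Need P(θ < 0.045) = 0.025 under Beta(0.075s, 0.925s). Normal approximation: (q−m)/√(m(1−m)/s) ≈ z_{0.025} = -1.96, so s ≈ 0.075·0.925·(-1.96)²/(0.045−0.075)² = 296.1.
At s = 296.1: P(θ<0.045) ≈ 0.013. Adjusting to match 0.025 gives s ≈ 235.54.
So α = 0.075·235.54 ≈ 17.67, β = 0.925·235.54 ≈ 217.87.

α ≈ 17.67, β ≈ 217.87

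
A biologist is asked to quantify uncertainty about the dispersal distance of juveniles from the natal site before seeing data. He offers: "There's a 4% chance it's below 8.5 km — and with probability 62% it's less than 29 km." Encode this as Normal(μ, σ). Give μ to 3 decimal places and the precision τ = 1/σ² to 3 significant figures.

The p-quantile of Normal(μ,σ) is μ + z_p·σ, with z_{0.04} = -1.751 and z_{0.62} = 0.3055.
Eliminate σ: μ = (z₂·x₁ − z₁·x₂)/(z₂ − z₁) = (0.3055·8.5 − (-1.751)·29)/2.056 = 25.954.
Then σ = (x₂ − x₁)/(z₂ − z₁) = (29 − 8.5)/2.056 = 9.970.
Precision τ = 1/σ² = 1/9.97² = 0.0101.

μ = 25.954, τ = 0.0101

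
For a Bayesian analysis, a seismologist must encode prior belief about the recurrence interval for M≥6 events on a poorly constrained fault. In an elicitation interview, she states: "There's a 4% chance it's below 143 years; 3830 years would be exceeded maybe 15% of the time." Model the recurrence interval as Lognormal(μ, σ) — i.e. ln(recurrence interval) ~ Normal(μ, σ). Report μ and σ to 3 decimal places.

μ ≈ 7.028, σ ≈ 1.180

If T ~ Lognormal(μ,σ) then ln T ~ Normal(μ,σ), so the p-quantile of ln T is μ + z_p·σ.
ln(143) = 4.963 and ln(3830) = 8.251; z_{0.04} = -1.751, z_{0.85} = 1.036.
σ = (8.251 − 4.963)/(1.036 − (-1.751)) = 1.180.
μ = 4.963 − (-1.751)·1.180 = 7.028.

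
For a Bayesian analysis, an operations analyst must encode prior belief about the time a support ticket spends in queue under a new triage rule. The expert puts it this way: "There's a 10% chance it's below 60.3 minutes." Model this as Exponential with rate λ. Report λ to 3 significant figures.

P(T < 60.3) = 1 − e^(−λ·60.3) = 0.1, so λ = −ln(1−0.1)/60.3 = −ln(0.9)/60.3 = 0.00175.

λ ≈ 0.00175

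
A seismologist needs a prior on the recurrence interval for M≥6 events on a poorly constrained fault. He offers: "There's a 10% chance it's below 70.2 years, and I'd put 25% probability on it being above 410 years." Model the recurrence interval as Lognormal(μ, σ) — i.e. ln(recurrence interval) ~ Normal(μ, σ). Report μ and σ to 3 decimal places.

If T ~ Lognormal(μ,σ) then ln T ~ Normal(μ,σ), so the p-quantile of ln T is μ + z_p·σ.
ln(70.2) = 4.251 and ln(410) = 6.016; z_{0.1} = -1.282, z_{0.75} = 0.6745.
σ = (6.016 − 4.251)/(0.6745 − (-1.282)) = 0.902.
μ = 4.251 − (-1.282)·0.902 = 5.408.

μ ≈ 5.408, σ ≈ 0.902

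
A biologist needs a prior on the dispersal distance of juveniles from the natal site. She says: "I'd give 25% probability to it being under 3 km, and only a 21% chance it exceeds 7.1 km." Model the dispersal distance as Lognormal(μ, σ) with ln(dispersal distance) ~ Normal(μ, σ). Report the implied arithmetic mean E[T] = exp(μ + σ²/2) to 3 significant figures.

If T ~ Lognormal(μ,σ) then ln T ~ Normal(μ,σ), so the p-quantile of ln T is μ + z_p·σ.
ln(3) = 1.099 and ln(7.1) = 1.96; z_{0.25} = -0.6745, z_{0.79} = 0.8064.
σ = (1.96 − 1.099)/(0.8064 − (-0.6745)) = 0.582.
μ = 1.099 − (-0.6745)·0.582 = 1.491.
E[T] = exp(μ + σ²/2) = exp(1.491 + 0.1692) = 5.26 km.

E[T] ≈ 5.26 km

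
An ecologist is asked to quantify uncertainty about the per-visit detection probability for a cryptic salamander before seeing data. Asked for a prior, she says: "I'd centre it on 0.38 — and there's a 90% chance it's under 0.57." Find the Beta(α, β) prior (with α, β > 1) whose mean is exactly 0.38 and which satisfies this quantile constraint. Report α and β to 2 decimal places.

With mean 0.38 fixed, write α = 0.38s, β = 0.62s where s = α+β.
Need P(θ < 0.57) = 0.9 under Beta(0.38s, 0.62s). Normal approximation: (q−m)/√(m(1−m)/s) ≈ z_{0.9} = 1.28, so s ≈ 0.38·0.62·(1.28)²/(0.57−0.38)² = 10.7.
At s = 10.7: P(θ<0.57) ≈ 0.898. Adjusting to match 0.9 gives s ≈ 10.91.
So α = 0.38·10.91 ≈ 4.15, β = 0.62·10.91 ≈ 6.76.

α ≈ 4.15, β ≈ 6.76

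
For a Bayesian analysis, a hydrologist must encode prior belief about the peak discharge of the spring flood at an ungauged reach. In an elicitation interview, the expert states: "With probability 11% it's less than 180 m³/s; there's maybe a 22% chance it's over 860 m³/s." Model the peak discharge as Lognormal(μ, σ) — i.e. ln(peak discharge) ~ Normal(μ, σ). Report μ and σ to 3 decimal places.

μ ≈ 6.153, σ ≈ 0.782

If T ~ Lognormal(μ,σ) then ln T ~ Normal(μ,σ), so the p-quantile of ln T is μ + z_p·σ.
ln(180) = 5.193 and ln(860) = 6.757; z_{0.11} = -1.227, z_{0.78} = 0.7722.
σ = (6.757 − 5.193)/(0.7722 − (-1.227)) = 0.782.
μ = 5.193 − (-1.227)·0.782 = 6.153.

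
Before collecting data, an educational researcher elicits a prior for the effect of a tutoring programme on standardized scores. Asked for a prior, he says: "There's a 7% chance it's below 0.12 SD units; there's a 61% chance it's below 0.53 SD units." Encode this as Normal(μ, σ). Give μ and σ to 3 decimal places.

μ = 0.465, σ = 0.234

The p-quantile of Normal(μ,σ) is μ + z_p·σ, with z_{0.07} = -1.476 and z_{0.61} = 0.2793.
Eliminate σ: μ = (z₂·x₁ − z₁·x₂)/(z₂ − z₁) = (0.2793·0.12 − (-1.476)·0.53)/1.755 = 0.465.
Then σ = (x₂ − x₁)/(z₂ − z₁) = (0.53 − 0.12)/1.755 = 0.234.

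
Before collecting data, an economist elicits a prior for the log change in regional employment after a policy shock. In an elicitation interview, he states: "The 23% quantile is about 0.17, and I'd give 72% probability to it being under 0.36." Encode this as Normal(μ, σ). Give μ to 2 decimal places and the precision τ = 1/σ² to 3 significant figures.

μ = 0.28, τ = 48.4

The p-quantile of Normal(μ,σ) is μ + z_p·σ, with z_{0.23} = -0.7388 and z_{0.72} = 0.5828.
Eliminate σ: μ = (z₂·x₁ − z₁·x₂)/(z₂ − z₁) = (0.5828·0.17 − (-0.7388)·0.36)/1.322 = 0.28.
Then σ = (x₂ − x₁)/(z₂ − z₁) = (0.36 − 0.17)/1.322 = 0.14.
Precision τ = 1/σ² = 1/0.1438² = 48.4.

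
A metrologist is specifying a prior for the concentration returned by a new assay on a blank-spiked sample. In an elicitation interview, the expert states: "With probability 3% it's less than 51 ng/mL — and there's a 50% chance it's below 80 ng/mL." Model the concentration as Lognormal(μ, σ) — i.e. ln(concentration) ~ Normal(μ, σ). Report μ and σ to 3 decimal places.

If T ~ Lognormal(μ,σ) then ln T ~ Normal(μ,σ), so the p-quantile of ln T is μ + z_p·σ.
ln(51) = 3.932 and ln(80) = 4.382; z_{0.03} = -1.881, z_{0.5} = 0.
σ = (4.382 − 3.932)/(0 − (-1.881)) = 0.239.
μ = 3.932 − (-1.881)·0.239 = 4.382.

μ ≈ 4.382, σ ≈ 0.239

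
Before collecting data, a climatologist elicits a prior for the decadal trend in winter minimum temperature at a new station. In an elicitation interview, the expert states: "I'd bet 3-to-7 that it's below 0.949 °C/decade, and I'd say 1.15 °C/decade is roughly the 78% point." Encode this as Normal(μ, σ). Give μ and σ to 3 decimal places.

μ = 1.030, σ = 0.155

For Normal(μ,σ), the p-quantile is μ + z_p·σ. Here z_{0.3} = -0.5244, z_{0.78} = 0.7722.
So 0.949 = μ − 0.5244σ and 1.15 = μ + 0.7722σ.
Subtracting: σ = (1.15 − 0.949)/(0.7722 − (-0.5244)) = 0.155.
Then μ = 0.949 − (-0.5244)·0.155 = 1.030.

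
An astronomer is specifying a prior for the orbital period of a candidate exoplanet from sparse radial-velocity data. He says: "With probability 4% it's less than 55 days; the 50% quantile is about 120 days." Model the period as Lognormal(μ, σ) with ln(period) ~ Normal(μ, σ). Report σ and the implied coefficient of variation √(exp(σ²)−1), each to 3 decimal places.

If T ~ Lognormal(μ,σ) then ln T ~ Normal(μ,σ), so the p-quantile of ln T is μ + z_p·σ.
ln(55) = 4.007 and ln(120) = 4.787; z_{0.04} = -1.751, z_{0.5} = 0.
σ = (4.787 − 4.007)/(0 − (-1.751)) = 0.446.
μ = 4.007 − (-1.751)·0.446 = 4.787.
CV = √(exp(σ²)−1) = √(exp(0.1986)−1) = 0.469.

σ ≈ 0.446, CV ≈ 0.469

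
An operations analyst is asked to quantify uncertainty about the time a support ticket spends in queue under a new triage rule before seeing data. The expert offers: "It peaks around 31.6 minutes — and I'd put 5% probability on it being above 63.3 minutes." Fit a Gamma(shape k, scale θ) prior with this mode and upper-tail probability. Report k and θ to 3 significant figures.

Gamma(k,θ) with k>1 has mode (k−1)θ, so θ = 31.6/(k−1).
Need P(X < 63.3) = 0.95 with θ tied to k this way. Start at k = 2, θ = 31.6: P(X<63.3) ≈ 0.595.
Too low — raise k to concentrate. Iterating converges to k ≈ 6.74.
Then θ = 31.6/(6.74−1) ≈ 5.5.

k ≈ 6.74, θ ≈ 5.5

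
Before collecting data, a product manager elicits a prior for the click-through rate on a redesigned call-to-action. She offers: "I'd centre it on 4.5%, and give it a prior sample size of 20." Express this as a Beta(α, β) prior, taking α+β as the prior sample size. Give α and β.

Under the effective-sample-size interpretation, Beta(α, β) has prior mean α/(α+β) and prior sample size α+β.
So α+β = 20 and α/(α+β) = 0.045, giving α = 0.045·20 = 0.9 and β = 20 − 0.9 = 19.1.

α = 0.9, β = 19.1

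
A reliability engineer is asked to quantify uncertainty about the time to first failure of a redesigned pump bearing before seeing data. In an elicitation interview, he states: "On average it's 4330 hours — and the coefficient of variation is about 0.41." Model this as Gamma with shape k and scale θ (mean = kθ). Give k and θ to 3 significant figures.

For Gamma(k, scale θ): mean = kθ, variance = kθ², so CV = 1/√k.
CV = 0.41, hence k = 1/CV² = 5.95.
Then θ = mean/k = 4330/5.95 = 728.

k ≈ 5.95, θ ≈ 728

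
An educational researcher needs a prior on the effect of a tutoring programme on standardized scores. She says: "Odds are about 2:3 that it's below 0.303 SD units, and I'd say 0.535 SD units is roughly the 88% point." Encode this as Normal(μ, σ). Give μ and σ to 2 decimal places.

μ = 0.34, σ = 0.16

For Normal(μ,σ), the p-quantile is μ + z_p·σ. Here z_{0.4} = -0.2533, z_{0.88} = 1.175.
So 0.303 = μ − 0.2533σ and 0.535 = μ + 1.175σ.
Subtracting: σ = (0.535 − 0.303)/(1.175 − (-0.2533)) = 0.16.
Then μ = 0.303 − (-0.2533)·0.16 = 0.34.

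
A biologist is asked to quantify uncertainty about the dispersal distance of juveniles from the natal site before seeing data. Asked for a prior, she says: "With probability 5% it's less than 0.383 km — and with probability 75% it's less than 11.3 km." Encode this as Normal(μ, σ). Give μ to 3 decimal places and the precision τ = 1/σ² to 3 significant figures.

The p-quantile of Normal(μ,σ) is μ + z_p·σ, with z_{0.05} = -1.645 and z_{0.75} = 0.6745.
Eliminate σ: μ = (z₂·x₁ − z₁·x₂)/(z₂ − z₁) = (0.6745·0.383 − (-1.645)·11.3)/2.319 = 8.125.
Then σ = (x₂ − x₁)/(z₂ − z₁) = (11.3 − 0.383)/2.319 = 4.707.
Precision τ = 1/σ² = 1/4.707² = 0.0451.

μ = 8.125, τ = 0.0451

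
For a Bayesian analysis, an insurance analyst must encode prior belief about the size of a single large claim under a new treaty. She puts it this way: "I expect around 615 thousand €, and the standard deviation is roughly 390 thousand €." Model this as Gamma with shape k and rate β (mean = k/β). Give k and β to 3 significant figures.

For Gamma(k, rate β): mean = k/β, variance = k/β², so CV = 1/√k.
CV = SD/mean = 390/615 = 0.6341, hence k = 1/CV² = 2.49.
Then β = k/mean = 2.49/615 = 0.00404.

k ≈ 2.49, β ≈ 0.00404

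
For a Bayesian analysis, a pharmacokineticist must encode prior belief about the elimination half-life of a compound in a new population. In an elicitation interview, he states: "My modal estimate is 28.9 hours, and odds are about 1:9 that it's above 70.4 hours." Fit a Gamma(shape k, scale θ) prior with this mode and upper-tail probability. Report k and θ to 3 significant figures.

Gamma(k,θ) with k>1 has mode (k−1)θ, so θ = 28.9/(k−1).
Need P(X < 70.4) = 0.9 with θ tied to k this way. Start at k = 2, θ = 28.9: P(X<70.4) ≈ 0.699.
Too low — raise k to concentrate. Iterating converges to k ≈ 3.42.
Then θ = 28.9/(3.42−1) ≈ 11.9.

k ≈ 3.42, θ ≈ 11.9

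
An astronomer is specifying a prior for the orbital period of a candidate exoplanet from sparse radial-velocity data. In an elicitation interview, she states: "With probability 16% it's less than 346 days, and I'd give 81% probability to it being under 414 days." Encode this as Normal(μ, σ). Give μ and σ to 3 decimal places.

The p-quantile of Normal(μ,σ) is μ + z_p·σ, with z_{0.16} = -0.9945 and z_{0.81} = 0.8779.
Eliminate σ: μ = (z₂·x₁ − z₁·x₂)/(z₂ − z₁) = (0.8779·346 − (-0.9945)·414)/1.872 = 382.117.
Then σ = (x₂ − x₁)/(z₂ − z₁) = (414 − 346)/1.872 = 36.318.

μ = 382.117, σ = 36.318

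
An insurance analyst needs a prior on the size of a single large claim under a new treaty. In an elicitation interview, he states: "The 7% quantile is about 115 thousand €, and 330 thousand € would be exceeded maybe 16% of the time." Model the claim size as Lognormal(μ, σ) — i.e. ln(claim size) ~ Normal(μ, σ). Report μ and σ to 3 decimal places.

If T ~ Lognormal(μ,σ) then ln T ~ Normal(μ,σ), so the p-quantile of ln T is μ + z_p·σ.
ln(115) = 4.745 and ln(330) = 5.799; z_{0.07} = -1.476, z_{0.84} = 0.9945.
σ = (5.799 − 4.745)/(0.9945 − (-1.476)) = 0.427.
μ = 4.745 − (-1.476)·0.427 = 5.375.

μ ≈ 5.375, σ ≈ 0.427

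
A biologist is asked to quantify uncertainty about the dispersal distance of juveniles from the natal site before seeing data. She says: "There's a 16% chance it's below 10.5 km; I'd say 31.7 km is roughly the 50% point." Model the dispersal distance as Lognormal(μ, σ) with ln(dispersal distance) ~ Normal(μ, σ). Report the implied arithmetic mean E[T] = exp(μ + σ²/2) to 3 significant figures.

E[T] ≈ 58.8 km

If T ~ Lognormal(μ,σ) then ln T ~ Normal(μ,σ), so the p-quantile of ln T is μ + z_p·σ.
ln(10.5) = 2.351 and ln(31.7) = 3.456; z_{0.16} = -0.9945, z_{0.5} = 0.
σ = (3.456 − 2.351)/(0 − (-0.9945)) = 1.111.
μ = 2.351 − (-0.9945)·1.111 = 3.456.
E[T] = exp(μ + σ²/2) = exp(3.456 + 0.6173) = 58.8 km.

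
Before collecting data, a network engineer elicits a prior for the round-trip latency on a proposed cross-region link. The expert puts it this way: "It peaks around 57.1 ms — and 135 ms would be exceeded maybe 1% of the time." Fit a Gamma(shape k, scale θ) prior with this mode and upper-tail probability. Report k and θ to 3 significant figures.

Gamma(k,θ) with k>1 has mode (k−1)θ, so θ = 57.1/(k−1).
Need P(X < 135) = 0.99 with θ tied to k this way. Start at k = 2, θ = 57.1: P(X<135) ≈ 0.684.
Too low — raise k to concentrate. Iterating converges to k ≈ 7.42.
Then θ = 57.1/(7.42−1) ≈ 8.9.

k ≈ 7.42, θ ≈ 8.9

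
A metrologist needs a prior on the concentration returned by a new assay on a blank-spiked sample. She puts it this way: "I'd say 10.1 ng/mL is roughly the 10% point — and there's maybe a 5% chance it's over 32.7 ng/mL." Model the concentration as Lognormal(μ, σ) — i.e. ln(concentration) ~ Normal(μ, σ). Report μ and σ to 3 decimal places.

μ ≈ 2.827, σ ≈ 0.401

If T ~ Lognormal(μ,σ) then ln T ~ Normal(μ,σ), so the p-quantile of ln T is μ + z_p·σ.
ln(10.1) = 2.313 and ln(32.7) = 3.487; z_{0.1} = -1.282, z_{0.95} = 1.645.
σ = (3.487 − 2.313)/(1.645 − (-1.282)) = 0.401.
μ = 2.313 − (-1.282)·0.401 = 2.827.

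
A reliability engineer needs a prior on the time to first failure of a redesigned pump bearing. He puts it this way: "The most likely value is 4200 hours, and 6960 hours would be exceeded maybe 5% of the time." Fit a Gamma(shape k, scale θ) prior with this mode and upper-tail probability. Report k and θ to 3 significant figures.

k ≈ 11.9, θ ≈ 384

Gamma(k,θ) with k>1 has mode (k−1)θ, so θ = 4200/(k−1).
Need P(X < 6960) = 0.95 with θ tied to k this way. Start at k = 2, θ = 4200: P(X<6960) ≈ 0.493.
Too low — raise k to concentrate. Iterating converges to k ≈ 11.9.
Then θ = 4200/(11.9−1) ≈ 384.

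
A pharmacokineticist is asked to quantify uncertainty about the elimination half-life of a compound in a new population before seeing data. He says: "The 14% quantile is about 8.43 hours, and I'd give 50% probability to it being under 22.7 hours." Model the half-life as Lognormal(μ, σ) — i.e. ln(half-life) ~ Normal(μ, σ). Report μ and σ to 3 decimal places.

If T ~ Lognormal(μ,σ) then ln T ~ Normal(μ,σ), so the p-quantile of ln T is μ + z_p·σ.
ln(8.43) = 2.132 and ln(22.7) = 3.122; z_{0.14} = -1.08, z_{0.5} = 0.
σ = (3.122 − 2.132)/(0 − (-1.08)) = 0.917.
μ = 2.132 − (-1.08)·0.917 = 3.122.

μ ≈ 3.122, σ ≈ 0.917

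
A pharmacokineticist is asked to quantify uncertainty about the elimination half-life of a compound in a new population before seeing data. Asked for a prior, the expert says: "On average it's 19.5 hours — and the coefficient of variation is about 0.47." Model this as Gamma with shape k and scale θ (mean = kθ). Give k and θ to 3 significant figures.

k ≈ 4.53, θ ≈ 4.31

For Gamma(k, scale θ): mean = kθ, variance = kθ², so CV = 1/√k.
CV = 0.47, hence k = 1/CV² = 4.53.
Then θ = mean/k = 19.5/4.53 = 4.31.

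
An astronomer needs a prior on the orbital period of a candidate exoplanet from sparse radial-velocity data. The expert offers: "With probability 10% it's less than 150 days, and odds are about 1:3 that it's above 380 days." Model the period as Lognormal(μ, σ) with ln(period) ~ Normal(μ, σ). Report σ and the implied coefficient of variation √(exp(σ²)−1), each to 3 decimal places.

If T ~ Lognormal(μ,σ) then ln T ~ Normal(μ,σ), so the p-quantile of ln T is μ + z_p·σ.
ln(150) = 5.011 and ln(380) = 5.94; z_{0.1} = -1.282, z_{0.75} = 0.6745.
σ = (5.94 − 5.011)/(0.6745 − (-1.282)) = 0.475.
μ = 5.011 − (-1.282)·0.475 = 5.620.
CV = √(exp(σ²)−1) = √(exp(0.2258)−1) = 0.503.

σ ≈ 0.475, CV ≈ 0.503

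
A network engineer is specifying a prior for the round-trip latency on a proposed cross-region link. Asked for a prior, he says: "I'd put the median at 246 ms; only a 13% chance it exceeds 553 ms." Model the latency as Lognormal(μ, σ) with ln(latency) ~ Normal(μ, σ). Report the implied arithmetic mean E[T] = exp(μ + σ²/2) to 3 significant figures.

E[T] ≈ 319 ms

If T ~ Lognormal(μ,σ) then ln T ~ Normal(μ,σ), so the p-quantile of ln T is μ + z_p·σ.
ln(246) = 5.505 and ln(553) = 6.315; z_{0.5} = 0, z_{0.87} = 1.126.
σ = (6.315 − 5.505)/(1.126 − (0)) = 0.719.
μ = 5.505 − (0)·0.719 = 5.505.
E[T] = exp(μ + σ²/2) = exp(5.505 + 0.2586) = 319 ms.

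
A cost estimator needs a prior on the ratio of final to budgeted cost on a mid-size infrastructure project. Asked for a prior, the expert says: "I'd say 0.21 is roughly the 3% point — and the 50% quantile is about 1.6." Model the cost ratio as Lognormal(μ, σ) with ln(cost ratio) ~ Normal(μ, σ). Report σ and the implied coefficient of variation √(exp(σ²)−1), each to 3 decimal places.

σ ≈ 1.080, CV ≈ 1.486

If T ~ Lognormal(μ,σ) then ln T ~ Normal(μ,σ), so the p-quantile of ln T is μ + z_p·σ.
ln(0.21) = -1.561 and ln(1.6) = 0.47; z_{0.03} = -1.881, z_{0.5} = 0.
σ = (0.47 − -1.561)/(0 − (-1.881)) = 1.080.
μ = -1.561 − (-1.881)·1.080 = 0.470.
CV = √(exp(σ²)−1) = √(exp(1.1657)−1) = 1.486.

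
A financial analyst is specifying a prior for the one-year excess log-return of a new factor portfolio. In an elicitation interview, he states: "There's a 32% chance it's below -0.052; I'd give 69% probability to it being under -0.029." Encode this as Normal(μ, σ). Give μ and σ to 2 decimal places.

For Normal(μ,σ), the p-quantile is μ + z_p·σ. Here z_{0.32} = -0.4677, z_{0.69} = 0.4959.
So -0.052 = μ − 0.4677σ and -0.029 = μ + 0.4959σ.
Subtracting: σ = (-0.029 − -0.052)/(0.4959 − (-0.4677)) = 0.02.
Then μ = -0.052 − (-0.4677)·0.02 = -0.04.

μ = -0.04, σ = 0.02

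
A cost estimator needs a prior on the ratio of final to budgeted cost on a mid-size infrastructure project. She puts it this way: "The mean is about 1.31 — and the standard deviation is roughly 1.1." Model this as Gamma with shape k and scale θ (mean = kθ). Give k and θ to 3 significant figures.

k ≈ 1.42, θ ≈ 0.924

For Gamma(k, scale θ): mean = kθ, variance = kθ², so CV = 1/√k.
CV = SD/mean = 1.1/1.31 = 0.8397, hence k = 1/CV² = 1.42.
Then θ = mean/k = 1.31/1.42 = 0.924.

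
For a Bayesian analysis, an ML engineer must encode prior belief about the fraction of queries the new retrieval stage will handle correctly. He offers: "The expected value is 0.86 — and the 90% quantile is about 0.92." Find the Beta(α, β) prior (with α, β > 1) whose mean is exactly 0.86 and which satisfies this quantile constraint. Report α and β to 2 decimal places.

α ≈ 40.98, β ≈ 6.67

With mean 0.86 fixed, write α = 0.86s, β = 0.14s where s = α+β.
Need P(θ < 0.92) = 0.9 under Beta(0.86s, 0.14s). Normal approximation: (q−m)/√(m(1−m)/s) ≈ z_{0.9} = 1.28, so s ≈ 0.86·0.14·(1.28)²/(0.92−0.86)² = 54.9.
At s = 54.9: P(θ<0.92) ≈ 0.918. Adjusting to match 0.9 gives s ≈ 47.65.
So α = 0.86·47.65 ≈ 40.98, β = 0.14·47.65 ≈ 6.67.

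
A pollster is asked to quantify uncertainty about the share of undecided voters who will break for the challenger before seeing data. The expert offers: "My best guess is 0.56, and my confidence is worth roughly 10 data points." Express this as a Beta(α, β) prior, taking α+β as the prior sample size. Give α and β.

Under the effective-sample-size interpretation, Beta(α, β) has prior mean α/(α+β) and prior sample size α+β.
So α+β = 10 and α/(α+β) = 0.56, giving α = 0.56·10 = 5.6 and β = 10 − 5.6 = 4.4.

α = 5.6, β = 4.4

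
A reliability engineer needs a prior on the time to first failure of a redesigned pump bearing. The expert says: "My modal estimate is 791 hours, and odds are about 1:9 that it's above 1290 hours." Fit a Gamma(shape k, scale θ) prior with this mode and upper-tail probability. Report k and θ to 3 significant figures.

k ≈ 8.87, θ ≈ 100

Gamma(k,θ) with k>1 has mode (k−1)θ, so θ = 791/(k−1).
Need P(X < 1290) = 0.9 with θ tied to k this way. Start at k = 2, θ = 791: P(X<1290) ≈ 0.485.
Too low — raise k to concentrate. Iterating converges to k ≈ 8.87.
Then θ = 791/(8.87−1) ≈ 100.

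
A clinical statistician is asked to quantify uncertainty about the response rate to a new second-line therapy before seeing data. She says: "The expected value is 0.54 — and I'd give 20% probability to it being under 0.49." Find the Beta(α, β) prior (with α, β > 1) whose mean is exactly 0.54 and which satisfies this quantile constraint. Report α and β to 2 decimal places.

With mean 0.54 fixed, write α = 0.54s, β = 0.46s where s = α+β.
Need P(θ < 0.49) = 0.2 under Beta(0.54s, 0.46s). Normal approximation: (q−m)/√(m(1−m)/s) ≈ z_{0.2} = -0.842, so s ≈ 0.54·0.46·(-0.842)²/(0.49−0.54)² = 70.4.
At s = 70.4: P(θ<0.49) ≈ 0.200. Adjusting to match 0.2 gives s ≈ 70.21.
So α = 0.54·70.21 ≈ 37.91, β = 0.46·70.21 ≈ 32.30.

α ≈ 37.91, β ≈ 32.30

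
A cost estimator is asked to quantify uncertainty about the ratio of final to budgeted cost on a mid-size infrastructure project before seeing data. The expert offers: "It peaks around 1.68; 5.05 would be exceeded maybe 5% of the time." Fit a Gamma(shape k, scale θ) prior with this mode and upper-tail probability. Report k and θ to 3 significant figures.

Gamma(k,θ) with k>1 has mode (k−1)θ, so θ = 1.68/(k−1).
Need P(X < 5.05) = 0.95 with θ tied to k this way. Start at k = 2, θ = 1.68: P(X<5.05) ≈ 0.802.
Too low — raise k to concentrate. Iterating converges to k ≈ 3.19.
Then θ = 1.68/(3.19−1) ≈ 0.768.

k ≈ 3.19, θ ≈ 0.768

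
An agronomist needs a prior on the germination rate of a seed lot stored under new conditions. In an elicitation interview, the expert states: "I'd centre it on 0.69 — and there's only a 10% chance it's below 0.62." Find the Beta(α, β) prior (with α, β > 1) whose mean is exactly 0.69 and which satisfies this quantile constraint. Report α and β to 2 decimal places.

α ≈ 50.74, β ≈ 22.80

With mean 0.69 fixed, write α = 0.69s, β = 0.31s where s = α+β.
Need P(θ < 0.62) = 0.1 under Beta(0.69s, 0.31s). Normal approximation: (q−m)/√(m(1−m)/s) ≈ z_{0.1} = -1.28, so s ≈ 0.69·0.31·(-1.28)²/(0.62−0.69)² = 71.7.
At s = 71.7: P(θ<0.62) ≈ 0.103. Adjusting to match 0.1 gives s ≈ 73.53.
So α = 0.69·73.53 ≈ 50.74, β = 0.31·73.53 ≈ 22.80.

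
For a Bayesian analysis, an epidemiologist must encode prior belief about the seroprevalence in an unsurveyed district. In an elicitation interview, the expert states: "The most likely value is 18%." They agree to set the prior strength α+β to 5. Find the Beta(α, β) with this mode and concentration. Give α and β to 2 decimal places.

For α,β > 1 the Beta mode is (α−1)/(α+β−2). With α+β = 5, the mode is (α−1)/3.
Set (α−1)/3 = 0.18 → α = 1 + 0.18·3 = 1.54.
β = 5 − α = 3.46.

α = 1.54, β = 3.46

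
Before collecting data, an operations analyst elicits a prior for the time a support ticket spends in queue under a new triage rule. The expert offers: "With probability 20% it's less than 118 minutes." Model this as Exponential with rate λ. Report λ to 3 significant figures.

λ ≈ 0.00189

P(T < 118.0) = 1 − e^(−λ·118.0) = 0.2, so λ = −ln(1−0.2)/118.0 = −ln(0.8)/118.0 = 0.00189.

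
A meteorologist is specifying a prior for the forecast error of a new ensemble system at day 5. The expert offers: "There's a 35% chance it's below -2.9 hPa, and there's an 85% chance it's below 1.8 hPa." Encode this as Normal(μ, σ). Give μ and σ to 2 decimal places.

μ = -1.63, σ = 3.31

The p-quantile of Normal(μ,σ) is μ + z_p·σ, with z_{0.35} = -0.3853 and z_{0.85} = 1.036.
Eliminate σ: μ = (z₂·x₁ − z₁·x₂)/(z₂ − z₁) = (1.036·-2.9 − (-0.3853)·1.8)/1.422 = -1.63.
Then σ = (x₂ − x₁)/(z₂ − z₁) = (1.8 − -2.9)/1.422 = 3.31.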